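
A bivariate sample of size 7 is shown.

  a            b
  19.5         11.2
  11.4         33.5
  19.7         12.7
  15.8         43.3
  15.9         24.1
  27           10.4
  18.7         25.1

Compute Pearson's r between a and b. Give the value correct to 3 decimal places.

n = 7, Σa = 128, Σb = 160.3, Σa² = 2479.44, Σb² = 4602.85, Σab = 2667.99
nΣab − ΣaΣb = 18675.93 − 20518.4 = -1842.47
nΣa² − (Σa)² = 17356.08 − 16384 = 972.08; nΣb² − (Σb)² = 32219.95 − 25696.09 = 6523.86
r = -1842.47 / √(972.08 × 6523.86) = -1842.47 / 2518.2760 ≈ -0.732

-0.732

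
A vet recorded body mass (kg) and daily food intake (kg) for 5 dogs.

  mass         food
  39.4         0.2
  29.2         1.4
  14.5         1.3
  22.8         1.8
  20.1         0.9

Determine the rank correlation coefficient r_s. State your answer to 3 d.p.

-0.200

Rank mass: 5, 4, 1, 3, 2
Rank food: 1, 4, 3, 5, 2
d = rank(mass) − rank(food): 4, 0, -2, -2, 0; Σd² = 24
ρ = 1 − 6Σd² / [n(n²−1)] = 1 − 6×24 / (5×24) = 1 − 144/120 ≈ -0.200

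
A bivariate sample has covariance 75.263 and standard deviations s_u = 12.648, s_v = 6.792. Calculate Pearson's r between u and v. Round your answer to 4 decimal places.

0.8761

r = Cov(u,v) / (s_u · s_v) = 75.263 / (12.648 × 6.792)
  = 75.263 / 85.9052 ≈ 0.8761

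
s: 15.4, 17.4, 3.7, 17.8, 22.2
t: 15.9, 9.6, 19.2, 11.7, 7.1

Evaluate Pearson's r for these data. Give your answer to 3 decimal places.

n = 5, Σs = 76.5, Σt = 63.5, Σs² = 1363.29, Σt² = 900.91, Σst = 848.82
nΣst − ΣsΣt = 4244.1 − 4857.75 = -613.65
nΣs² − (Σs)² = 6816.45 − 5852.25 = 964.2; nΣt² − (Σt)² = 4504.55 − 4032.25 = 472.3
r = -613.65 / √(964.2 × 472.3) = -613.65 / 674.8271 ≈ -0.909

-0.909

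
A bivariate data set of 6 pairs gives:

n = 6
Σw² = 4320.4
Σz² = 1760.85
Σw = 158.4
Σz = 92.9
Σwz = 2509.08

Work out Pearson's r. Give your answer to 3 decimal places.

0.267

r = (nΣwz − ΣwΣz) / √[(nΣw² − (Σw)²)(nΣz² − (Σz)²)]
Numerator: 6×2509.08 − 158.4×92.9 = 339.12
Denominator: √[(25922.4 − 25090.56)(10565.1 − 8630.41)] = √[831.84 × 1934.69] = 1268.6026
r = 339.12 / 1268.6026 ≈ 0.267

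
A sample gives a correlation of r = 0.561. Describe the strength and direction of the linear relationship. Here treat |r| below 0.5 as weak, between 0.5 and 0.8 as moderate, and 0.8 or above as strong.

moderate positive

r = 0.561 > 0 so the relationship is positive.
|r| = 0.561, which falls in the moderate range.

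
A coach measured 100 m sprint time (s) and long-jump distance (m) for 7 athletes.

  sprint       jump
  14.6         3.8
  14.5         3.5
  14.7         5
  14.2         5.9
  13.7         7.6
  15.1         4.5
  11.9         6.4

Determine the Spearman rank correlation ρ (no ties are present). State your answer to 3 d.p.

Rank sprint: 5, 4, 6, 3, 2, 7, 1
Rank jump: 2, 1, 4, 5, 7, 3, 6
d = rank(sprint) − rank(jump): 3, 3, 2, -2, -5, 4, -5; Σd² = 92
ρ = 1 − 6Σd² / [n(n²−1)] = 1 − 6×92 / (7×48) = 1 − 552/336 ≈ -0.643

-0.643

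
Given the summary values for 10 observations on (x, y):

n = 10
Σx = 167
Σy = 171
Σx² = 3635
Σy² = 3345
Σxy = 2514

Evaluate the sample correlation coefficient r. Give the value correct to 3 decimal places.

r = (nΣxy − ΣxΣy) / √[(nΣx² − (Σx)²)(nΣy² − (Σy)²)]
Numerator: 10×2514 − 167×171 = -3417
Denominator: √[(36350 − 27889)(33450 − 29241)] = √[8461 × 4209] = 5967.6083
r = -3417 / 5967.6083 ≈ -0.573

-0.573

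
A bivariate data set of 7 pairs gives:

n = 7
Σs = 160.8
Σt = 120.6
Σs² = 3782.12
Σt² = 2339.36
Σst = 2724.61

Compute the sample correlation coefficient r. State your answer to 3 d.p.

-0.301

r = (nΣst − ΣsΣt) / √[(nΣs² − (Σs)²)(nΣt² − (Σt)²)]
Numerator: 7×2724.61 − 160.8×120.6 = -320.21
Denominator: √[(26474.84 − 25856.64)(16375.52 − 14544.36)] = √[618.2 × 1831.16] = 1063.9657
r = -320.21 / 1063.9657 ≈ -0.301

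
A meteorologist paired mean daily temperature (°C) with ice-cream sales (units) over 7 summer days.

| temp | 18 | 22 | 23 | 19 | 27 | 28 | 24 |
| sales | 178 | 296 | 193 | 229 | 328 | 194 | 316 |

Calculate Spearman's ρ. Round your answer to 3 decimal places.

Rank temp: 1, 3, 4, 2, 6, 7, 5
Rank sales: 1, 5, 2, 4, 7, 3, 6
d = rank(temp) − rank(sales): 0, -2, 2, -2, -1, 4, -1; Σd² = 30
ρ = 1 − 6Σd² / [n(n²−1)] = 1 − 6×30 / (7×48) = 1 − 180/336 ≈ 0.464

0.464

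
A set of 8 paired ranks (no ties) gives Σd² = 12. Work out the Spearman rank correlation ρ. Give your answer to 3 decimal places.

ρ = 1 − 6Σd² / [n(n²−1)] = 1 − 6×12 / (8×63)
  = 1 − 72/504 = 1 − 0.1429 ≈ 0.857

0.857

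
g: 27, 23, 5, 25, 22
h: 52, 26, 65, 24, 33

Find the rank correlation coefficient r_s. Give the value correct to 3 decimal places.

-0.400

Rank g: 5, 3, 1, 4, 2
Rank h: 4, 2, 5, 1, 3
d = rank(g) − rank(h): 1, 1, -4, 3, -1; Σd² = 28
ρ = 1 − 6Σd² / [n(n²−1)] = 1 − 6×28 / (5×24) = 1 − 168/120 ≈ -0.400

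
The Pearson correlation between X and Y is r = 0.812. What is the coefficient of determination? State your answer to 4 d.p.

0.6593

r² = (0.812)² = 0.6593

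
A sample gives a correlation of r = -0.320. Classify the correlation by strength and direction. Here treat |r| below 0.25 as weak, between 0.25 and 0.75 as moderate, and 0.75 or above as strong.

r = -0.320 < 0 so the relationship is negative.
|r| = 0.320, which falls in the moderate range.

moderate negative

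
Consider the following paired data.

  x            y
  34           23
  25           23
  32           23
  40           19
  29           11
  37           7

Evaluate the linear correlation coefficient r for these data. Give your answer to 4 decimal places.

-0.2599

n = 6, Σx = 197, Σy = 106, Σx² = 6615, Σy² = 2118, Σxy = 3431
nΣxy − ΣxΣy = 20586 − 20882 = -296
nΣx² − (Σx)² = 39690 − 38809 = 881; nΣy² − (Σy)² = 12708 − 11236 = 1472
r = -296 / √(881 × 1472) = -296 / 1138.7853 ≈ -0.2599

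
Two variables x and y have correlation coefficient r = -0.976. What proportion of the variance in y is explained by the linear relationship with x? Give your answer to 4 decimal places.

0.9526

r² = (-0.976)² = 0.9526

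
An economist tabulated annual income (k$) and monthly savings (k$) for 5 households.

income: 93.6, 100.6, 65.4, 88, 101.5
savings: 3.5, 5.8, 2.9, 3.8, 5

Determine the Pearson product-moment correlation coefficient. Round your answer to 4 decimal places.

n = 5, Σx = 449.1, Σy = 21, Σx² = 41204.73, Σy² = 93.74, Σxy = 1942.64
nΣxy − ΣxΣy = 9713.2 − 9431.1 = 282.1
nΣx² − (Σx)² = 206023.65 − 201690.81 = 4332.84; nΣy² − (Σy)² = 468.7 − 441 = 27.7
r = 282.1 / √(4332.84 × 27.7) = 282.1 / 346.4385 ≈ 0.8143

0.8143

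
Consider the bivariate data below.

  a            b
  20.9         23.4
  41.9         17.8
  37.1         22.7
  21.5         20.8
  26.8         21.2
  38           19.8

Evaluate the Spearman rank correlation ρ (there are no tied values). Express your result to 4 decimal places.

-0.7714

Rank a: 1, 6, 4, 2, 3, 5
Rank b: 6, 1, 5, 3, 4, 2
d = rank(a) − rank(b): -5, 5, -1, -1, -1, 3; Σd² = 62
ρ = 1 − 6Σd² / [n(n²−1)] = 1 − 6×62 / (6×35) = 1 − 372/210 ≈ -0.7714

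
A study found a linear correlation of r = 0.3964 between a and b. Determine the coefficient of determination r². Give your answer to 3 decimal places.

0.157

r² = (0.3964)² = 0.157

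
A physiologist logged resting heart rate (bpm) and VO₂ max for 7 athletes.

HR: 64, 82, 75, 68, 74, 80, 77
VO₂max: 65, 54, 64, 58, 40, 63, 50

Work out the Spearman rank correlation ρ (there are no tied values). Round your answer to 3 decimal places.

-0.321

Rank HR: 1, 7, 4, 2, 3, 6, 5
Rank VO₂max: 7, 3, 6, 4, 1, 5, 2
d = rank(HR) − rank(VO₂max): -6, 4, -2, -2, 2, 1, 3; Σd² = 74
ρ = 1 − 6Σd² / [n(n²−1)] = 1 − 6×74 / (7×48) = 1 − 444/336 ≈ -0.321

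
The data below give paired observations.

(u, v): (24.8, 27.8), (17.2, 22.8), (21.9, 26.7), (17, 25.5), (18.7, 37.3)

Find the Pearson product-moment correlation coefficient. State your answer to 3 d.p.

0.088

n = 5, Σu = 99.6, Σv = 140.1, Σu² = 2029.18, Σv² = 4047.11, Σuv = 2797.34
nΣuv − ΣuΣv = 13986.7 − 13953.96 = 32.74
nΣu² − (Σu)² = 10145.9 − 9920.16 = 225.74; nΣv² − (Σv)² = 20235.55 − 19628.01 = 607.54
r = 32.74 / √(225.74 × 607.54) = 32.74 / 370.3324 ≈ 0.088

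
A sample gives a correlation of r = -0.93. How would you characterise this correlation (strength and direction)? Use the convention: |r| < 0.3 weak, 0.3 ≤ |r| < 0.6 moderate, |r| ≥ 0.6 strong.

r = -0.93 < 0 so the relationship is negative.
|r| = 0.93, which falls in the strong range.

strong negative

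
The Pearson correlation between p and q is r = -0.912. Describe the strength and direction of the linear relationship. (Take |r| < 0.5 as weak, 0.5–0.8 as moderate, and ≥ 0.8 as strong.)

r = -0.912 < 0 so the relationship is negative.
|r| = 0.912, which falls in the strong range.

strong negative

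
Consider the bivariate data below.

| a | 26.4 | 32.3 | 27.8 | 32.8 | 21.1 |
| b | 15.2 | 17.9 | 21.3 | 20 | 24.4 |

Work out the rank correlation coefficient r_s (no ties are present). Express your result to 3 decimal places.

-0.300

Rank a: 2, 4, 3, 5, 1
Rank b: 1, 2, 4, 3, 5
d = rank(a) − rank(b): 1, 2, -1, 2, -4; Σd² = 26
ρ = 1 − 6Σd² / [n(n²−1)] = 1 − 6×26 / (5×24) = 1 − 156/120 ≈ -0.300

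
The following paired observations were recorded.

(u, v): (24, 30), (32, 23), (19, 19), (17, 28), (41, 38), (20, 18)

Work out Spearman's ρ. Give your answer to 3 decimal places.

0.486

Rank u: 4, 5, 2, 1, 6, 3
Rank v: 5, 3, 2, 4, 6, 1
d = rank(u) − rank(v): -1, 2, 0, -3, 0, 2; Σd² = 18
ρ = 1 − 6Σd² / [n(n²−1)] = 1 − 6×18 / (6×35) = 1 − 108/210 ≈ 0.486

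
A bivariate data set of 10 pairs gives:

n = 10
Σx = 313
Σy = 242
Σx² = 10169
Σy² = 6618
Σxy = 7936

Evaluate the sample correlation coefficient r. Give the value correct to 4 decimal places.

0.6789

r = (nΣxy − ΣxΣy) / √[(nΣx² − (Σx)²)(nΣy² − (Σy)²)]
Numerator: 10×7936 − 313×242 = 3614
Denominator: √[(101690 − 97969)(66180 − 58564)] = √[3721 × 7616] = 5323.4515
r = 3614 / 5323.4515 ≈ 0.6789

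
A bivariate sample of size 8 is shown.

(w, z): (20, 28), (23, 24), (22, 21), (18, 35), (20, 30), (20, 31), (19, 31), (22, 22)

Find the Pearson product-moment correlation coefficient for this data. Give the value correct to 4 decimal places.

-0.9220

n = 8, Σw = 164, Σz = 222, Σw² = 3382, Σz² = 6332, Σwz = 4497
nΣwz − ΣwΣz = 35976 − 36408 = -432
nΣw² − (Σw)² = 27056 − 26896 = 160; nΣz² − (Σz)² = 50656 − 49284 = 1372
r = -432 / √(160 × 1372) = -432 / 468.5296 ≈ -0.9220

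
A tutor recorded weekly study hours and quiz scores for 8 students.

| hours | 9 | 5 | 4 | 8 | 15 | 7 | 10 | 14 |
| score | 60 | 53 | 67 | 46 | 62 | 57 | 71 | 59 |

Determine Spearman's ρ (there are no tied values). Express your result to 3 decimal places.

Rank hours: 5, 2, 1, 4, 8, 3, 6, 7
Rank score: 5, 2, 7, 1, 6, 3, 8, 4
d = rank(hours) − rank(score): 0, 0, -6, 3, 2, 0, -2, 3; Σd² = 62
ρ = 1 − 6Σd² / [n(n²−1)] = 1 − 6×62 / (8×63) = 1 − 372/504 ≈ 0.262

0.262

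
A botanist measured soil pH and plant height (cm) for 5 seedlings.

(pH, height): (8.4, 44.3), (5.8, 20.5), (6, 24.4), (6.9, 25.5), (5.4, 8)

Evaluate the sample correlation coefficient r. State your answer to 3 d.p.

0.945

n = 5, Σx = 32.5, Σy = 122.7, Σx² = 216.97, Σy² = 3692.35, Σxy = 856.57
nΣxy − ΣxΣy = 4282.85 − 3987.75 = 295.1
nΣx² − (Σx)² = 1084.85 − 1056.25 = 28.6; nΣy² − (Σy)² = 18461.75 − 15055.29 = 3406.46
r = 295.1 / √(28.6 × 3406.46) = 295.1 / 312.1294 ≈ 0.945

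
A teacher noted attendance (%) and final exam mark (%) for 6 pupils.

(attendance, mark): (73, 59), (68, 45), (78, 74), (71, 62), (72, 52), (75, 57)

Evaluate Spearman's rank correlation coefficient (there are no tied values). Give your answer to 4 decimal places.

Rank attendance: 4, 1, 6, 2, 3, 5
Rank mark: 4, 1, 6, 5, 2, 3
d = rank(attendance) − rank(mark): 0, 0, 0, -3, 1, 2; Σd² = 14
ρ = 1 − 6Σd² / [n(n²−1)] = 1 − 6×14 / (6×35) = 1 − 84/210 ≈ 0.6000

0.6000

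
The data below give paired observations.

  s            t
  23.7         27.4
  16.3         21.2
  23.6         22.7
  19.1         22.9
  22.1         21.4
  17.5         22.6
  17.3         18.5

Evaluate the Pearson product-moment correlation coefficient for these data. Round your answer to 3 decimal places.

n = 7, Σs = 139.6, Σt = 156.7, Σs² = 2843.1, Σt² = 3550.87, Σst = 3156.54
nΣst − ΣsΣt = 22095.78 − 21875.32 = 220.46
nΣs² − (Σs)² = 19901.7 − 19488.16 = 413.54; nΣt² − (Σt)² = 24856.09 − 24554.89 = 301.2
r = 220.46 / √(413.54 × 301.2) = 220.46 / 352.9281 ≈ 0.625

0.625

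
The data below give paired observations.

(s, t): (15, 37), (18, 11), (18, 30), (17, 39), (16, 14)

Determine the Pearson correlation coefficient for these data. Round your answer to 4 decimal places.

-0.3071

n = 5, Σs = 84, Σt = 131, Σs² = 1418, Σt² = 4107, Σst = 2180
nΣst − ΣsΣt = 10900 − 11004 = -104
nΣs² − (Σs)² = 7090 − 7056 = 34; nΣt² − (Σt)² = 20535 − 17161 = 3374
r = -104 / √(34 × 3374) = -104 / 338.6975 ≈ -0.3071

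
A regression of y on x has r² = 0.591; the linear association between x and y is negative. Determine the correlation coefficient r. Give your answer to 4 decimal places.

-0.7688

|r| = √0.591 = 0.7688
The association is negative, so r = −0.7688.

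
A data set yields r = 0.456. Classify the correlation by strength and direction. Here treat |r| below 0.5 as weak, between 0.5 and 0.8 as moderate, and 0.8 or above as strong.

r = 0.456 > 0 so the relationship is positive.
|r| = 0.456, which falls in the weak range.

weak positive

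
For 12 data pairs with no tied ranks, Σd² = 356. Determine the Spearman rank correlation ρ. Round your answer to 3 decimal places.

ρ = 1 − 6Σd² / [n(n²−1)] = 1 − 6×356 / (12×143)
  = 1 − 2136/1716 = 1 − 1.2448 ≈ -0.245

-0.245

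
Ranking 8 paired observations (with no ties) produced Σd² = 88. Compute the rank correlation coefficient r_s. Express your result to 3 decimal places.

-0.048

ρ = 1 − 6Σd² / [n(n²−1)] = 1 − 6×88 / (8×63)
  = 1 − 528/504 = 1 − 1.0476 ≈ -0.048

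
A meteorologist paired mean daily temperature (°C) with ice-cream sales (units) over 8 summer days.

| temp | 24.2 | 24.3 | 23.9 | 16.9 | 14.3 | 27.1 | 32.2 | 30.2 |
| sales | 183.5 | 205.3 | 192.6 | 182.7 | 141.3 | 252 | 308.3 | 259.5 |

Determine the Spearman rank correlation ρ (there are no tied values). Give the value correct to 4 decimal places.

Rank temp: 4, 5, 3, 2, 1, 6, 8, 7
Rank sales: 3, 5, 4, 2, 1, 6, 8, 7
d = rank(temp) − rank(sales): 1, 0, -1, 0, 0, 0, 0, 0; Σd² = 2
ρ = 1 − 6Σd² / [n(n²−1)] = 1 − 6×2 / (8×63) = 1 − 12/504 ≈ 0.9762

0.9762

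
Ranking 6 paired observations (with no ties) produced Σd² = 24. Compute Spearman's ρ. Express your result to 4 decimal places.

0.3143

ρ = 1 − 6Σd² / [n(n²−1)] = 1 − 6×24 / (6×35)
  = 1 − 144/210 = 1 − 0.68571 ≈ 0.3143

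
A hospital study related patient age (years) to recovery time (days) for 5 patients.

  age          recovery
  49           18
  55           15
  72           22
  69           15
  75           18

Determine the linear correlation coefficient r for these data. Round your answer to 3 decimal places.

n = 5, Σx = 320, Σy = 88, Σx² = 20996, Σy² = 1582, Σxy = 5676
nΣxy − ΣxΣy = 28380 − 28160 = 220
nΣx² − (Σx)² = 104980 − 102400 = 2580; nΣy² − (Σy)² = 7910 − 7744 = 166
r = 220 / √(2580 × 166) = 220 / 654.4311 ≈ 0.336

0.336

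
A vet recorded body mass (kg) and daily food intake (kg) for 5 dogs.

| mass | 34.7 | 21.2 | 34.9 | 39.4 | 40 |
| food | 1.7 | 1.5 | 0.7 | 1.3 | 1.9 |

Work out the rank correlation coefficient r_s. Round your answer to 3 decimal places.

0.200

Rank mass: 2, 1, 3, 4, 5
Rank food: 4, 3, 1, 2, 5
d = rank(mass) − rank(food): -2, -2, 2, 2, 0; Σd² = 16
ρ = 1 − 6Σd² / [n(n²−1)] = 1 − 6×16 / (5×24) = 1 − 96/120 ≈ 0.200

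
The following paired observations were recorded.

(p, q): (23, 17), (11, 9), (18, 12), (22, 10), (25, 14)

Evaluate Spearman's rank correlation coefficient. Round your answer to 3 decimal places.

0.800

Rank p: 4, 1, 2, 3, 5
Rank q: 5, 1, 3, 2, 4
d = rank(p) − rank(q): -1, 0, -1, 1, 1; Σd² = 4
ρ = 1 − 6Σd² / [n(n²−1)] = 1 − 6×4 / (5×24) = 1 − 24/120 ≈ 0.800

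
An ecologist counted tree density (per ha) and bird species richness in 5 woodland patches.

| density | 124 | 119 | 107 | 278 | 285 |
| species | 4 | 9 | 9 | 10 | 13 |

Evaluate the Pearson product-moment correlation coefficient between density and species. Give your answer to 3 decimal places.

0.680

n = 5, Σx = 913, Σy = 45, Σx² = 199495, Σy² = 447, Σxy = 9015
nΣxy − ΣxΣy = 45075 − 41085 = 3990
nΣx² − (Σx)² = 997475 − 833569 = 163906; nΣy² − (Σy)² = 2235 − 2025 = 210
r = 3990 / √(163906 × 210) = 3990 / 5866.8782 ≈ 0.680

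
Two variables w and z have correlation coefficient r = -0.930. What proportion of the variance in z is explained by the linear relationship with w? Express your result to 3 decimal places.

0.865

r² = (-0.930)² = 0.865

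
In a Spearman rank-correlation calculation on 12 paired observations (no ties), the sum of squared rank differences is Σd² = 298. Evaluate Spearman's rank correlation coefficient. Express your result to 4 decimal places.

ρ = 1 − 6Σd² / [n(n²−1)] = 1 − 6×298 / (12×143)
  = 1 − 1788/1716 = 1 − 1.04196 ≈ -0.0420

-0.0420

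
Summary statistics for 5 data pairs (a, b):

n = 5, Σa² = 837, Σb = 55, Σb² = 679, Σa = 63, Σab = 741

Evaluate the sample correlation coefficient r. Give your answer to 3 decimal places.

0.849

r = (nΣab − ΣaΣb) / √[(nΣa² − (Σa)²)(nΣb² − (Σb)²)]
Numerator: 5×741 − 63×55 = 240
Denominator: √[(4185 − 3969)(3395 − 3025)] = √[216 × 370] = 282.7013
r = 240 / 282.7013 ≈ 0.849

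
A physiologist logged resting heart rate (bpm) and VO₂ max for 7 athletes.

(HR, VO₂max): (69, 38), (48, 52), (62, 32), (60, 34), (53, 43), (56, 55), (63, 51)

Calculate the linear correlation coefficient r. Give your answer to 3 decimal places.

-0.501

n = 7, Σx = 411, Σy = 305, Σx² = 24423, Σy² = 13803, Σxy = 17714
nΣxy − ΣxΣy = 123998 − 125355 = -1357
nΣx² − (Σx)² = 170961 − 168921 = 2040; nΣy² − (Σy)² = 96621 − 93025 = 3596
r = -1357 / √(2040 × 3596) = -1357 / 2708.4756 ≈ -0.501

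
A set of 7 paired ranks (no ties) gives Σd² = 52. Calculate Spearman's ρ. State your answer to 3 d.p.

ρ = 1 − 6Σd² / [n(n²−1)] = 1 − 6×52 / (7×48)
  = 1 − 312/336 = 1 − 0.9286 ≈ 0.071

0.071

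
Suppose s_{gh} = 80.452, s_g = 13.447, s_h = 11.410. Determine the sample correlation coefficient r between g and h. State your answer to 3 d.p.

r = Cov(g,h) / (s_g · s_h) = 80.452 / (13.447 × 11.410)
  = 80.452 / 153.4303 ≈ 0.524

0.524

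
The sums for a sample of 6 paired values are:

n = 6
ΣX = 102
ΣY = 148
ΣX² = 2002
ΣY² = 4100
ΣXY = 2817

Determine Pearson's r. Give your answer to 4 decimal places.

r = (nΣXY − ΣXΣY) / √[(nΣX² − (ΣX)²)(nΣY² − (ΣY)²)]
Numerator: 6×2817 − 102×148 = 1806
Denominator: √[(12012 − 10404)(24600 − 21904)] = √[1608 × 2696] = 2082.1066
r = 1806 / 2082.1066 ≈ 0.8674

0.8674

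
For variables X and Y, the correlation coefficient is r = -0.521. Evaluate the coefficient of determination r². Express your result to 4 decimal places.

0.2714

r² = (-0.521)² = 0.2714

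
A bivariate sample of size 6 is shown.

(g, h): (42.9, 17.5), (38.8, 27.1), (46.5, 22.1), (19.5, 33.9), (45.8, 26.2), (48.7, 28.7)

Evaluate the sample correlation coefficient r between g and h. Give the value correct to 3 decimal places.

-0.621

n = 6, Σg = 242.2, Σh = 155.5, Σg² = 10357.68, Σh² = 4188.41, Σgh = 6088.58
nΣgh − ΣgΣh = 36531.48 − 37662.1 = -1130.62
nΣg² − (Σg)² = 62146.08 − 58660.84 = 3485.24; nΣh² − (Σh)² = 25130.46 − 24180.25 = 950.21
r = -1130.62 / √(3485.24 × 950.21) = -1130.62 / 1819.8104 ≈ -0.621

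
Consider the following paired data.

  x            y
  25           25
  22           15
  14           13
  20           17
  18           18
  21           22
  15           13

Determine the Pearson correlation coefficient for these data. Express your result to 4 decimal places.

0.8073

n = 7, Σx = 135, Σy = 123, Σx² = 2695, Σy² = 2285, Σxy = 2458
nΣxy − ΣxΣy = 17206 − 16605 = 601
nΣx² − (Σx)² = 18865 − 18225 = 640; nΣy² − (Σy)² = 15995 − 15129 = 866
r = 601 / √(640 × 866) = 601 / 744.4730 ≈ 0.8073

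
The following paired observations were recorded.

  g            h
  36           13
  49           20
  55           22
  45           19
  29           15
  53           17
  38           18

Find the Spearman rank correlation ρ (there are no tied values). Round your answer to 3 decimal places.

Rank g: 2, 5, 7, 4, 1, 6, 3
Rank h: 1, 6, 7, 5, 2, 3, 4
d = rank(g) − rank(h): 1, -1, 0, -1, -1, 3, -1; Σd² = 14
ρ = 1 − 6Σd² / [n(n²−1)] = 1 − 6×14 / (7×48) = 1 − 84/336 ≈ 0.750

0.750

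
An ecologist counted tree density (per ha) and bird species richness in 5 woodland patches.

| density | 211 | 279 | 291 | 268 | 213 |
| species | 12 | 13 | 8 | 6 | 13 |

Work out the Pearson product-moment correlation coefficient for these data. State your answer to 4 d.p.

-0.5378

n = 5, Σx = 1262, Σy = 52, Σx² = 324236, Σy² = 582, Σxy = 12864
nΣxy − ΣxΣy = 64320 − 65624 = -1304
nΣx² − (Σx)² = 1621180 − 1592644 = 28536; nΣy² − (Σy)² = 2910 − 2704 = 206
r = -1304 / √(28536 × 206) = -1304 / 2424.5445 ≈ -0.5378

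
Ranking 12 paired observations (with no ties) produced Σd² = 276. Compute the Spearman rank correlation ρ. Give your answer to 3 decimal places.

ρ = 1 − 6Σd² / [n(n²−1)] = 1 − 6×276 / (12×143)
  = 1 − 1656/1716 = 1 − 0.9650 ≈ 0.035

0.035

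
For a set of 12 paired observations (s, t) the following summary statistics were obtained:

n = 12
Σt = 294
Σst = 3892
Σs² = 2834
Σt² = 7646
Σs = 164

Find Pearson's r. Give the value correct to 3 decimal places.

-0.246

r = (nΣst − ΣsΣt) / √[(nΣs² − (Σs)²)(nΣt² − (Σt)²)]
Numerator: 12×3892 − 164×294 = -1512
Denominator: √[(34008 − 26896)(91752 − 86436)] = √[7112 × 5316] = 6148.7716
r = -1512 / 6148.7716 ≈ -0.246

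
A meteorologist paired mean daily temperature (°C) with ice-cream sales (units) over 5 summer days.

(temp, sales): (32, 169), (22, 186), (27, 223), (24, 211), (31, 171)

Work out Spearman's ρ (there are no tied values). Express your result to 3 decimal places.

Rank temp: 5, 1, 3, 2, 4
Rank sales: 1, 3, 5, 4, 2
d = rank(temp) − rank(sales): 4, -2, -2, -2, 2; Σd² = 32
ρ = 1 − 6Σd² / [n(n²−1)] = 1 − 6×32 / (5×24) = 1 − 192/120 ≈ -0.600

-0.600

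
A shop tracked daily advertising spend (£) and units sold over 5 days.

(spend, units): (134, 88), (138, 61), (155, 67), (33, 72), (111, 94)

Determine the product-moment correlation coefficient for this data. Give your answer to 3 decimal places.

n = 5, Σx = 571, Σy = 382, Σx² = 74435, Σy² = 29974, Σxy = 43405
nΣxy − ΣxΣy = 217025 − 218122 = -1097
nΣx² − (Σx)² = 372175 − 326041 = 46134; nΣy² − (Σy)² = 149870 − 145924 = 3946
r = -1097 / √(46134 × 3946) = -1097 / 13492.3965 ≈ -0.081

-0.081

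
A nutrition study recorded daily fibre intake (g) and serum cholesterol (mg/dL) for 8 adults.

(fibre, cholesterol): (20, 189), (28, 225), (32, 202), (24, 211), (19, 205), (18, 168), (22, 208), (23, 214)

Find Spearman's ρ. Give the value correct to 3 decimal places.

0.571

Rank fibre: 3, 7, 8, 6, 2, 1, 4, 5
Rank cholesterol: 2, 8, 3, 6, 4, 1, 5, 7
d = rank(fibre) − rank(cholesterol): 1, -1, 5, 0, -2, 0, -1, -2; Σd² = 36
ρ = 1 − 6Σd² / [n(n²−1)] = 1 − 6×36 / (8×63) = 1 − 216/504 ≈ 0.571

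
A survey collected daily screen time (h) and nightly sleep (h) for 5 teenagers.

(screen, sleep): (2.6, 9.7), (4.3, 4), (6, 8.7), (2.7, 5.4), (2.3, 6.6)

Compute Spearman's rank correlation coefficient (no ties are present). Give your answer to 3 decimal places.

Rank screen: 2, 4, 5, 3, 1
Rank sleep: 5, 1, 4, 2, 3
d = rank(screen) − rank(sleep): -3, 3, 1, 1, -2; Σd² = 24
ρ = 1 − 6Σd² / [n(n²−1)] = 1 − 6×24 / (5×24) = 1 − 144/120 ≈ -0.200

-0.200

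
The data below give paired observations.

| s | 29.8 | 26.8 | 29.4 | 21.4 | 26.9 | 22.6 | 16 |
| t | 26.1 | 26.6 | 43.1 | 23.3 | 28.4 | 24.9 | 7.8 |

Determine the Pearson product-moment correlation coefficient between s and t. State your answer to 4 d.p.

n = 7, Σs = 172.9, Σt = 180.2, Σs² = 4418.97, Σt² = 5276.68, Σst = 4707.92
nΣst − ΣsΣt = 32955.44 − 31156.58 = 1798.86
nΣs² − (Σs)² = 30932.79 − 29894.41 = 1038.38; nΣt² − (Σt)² = 36936.76 − 32472.04 = 4464.72
r = 1798.86 / √(1038.38 × 4464.72) = 1798.86 / 2153.1549 ≈ 0.8355

0.8355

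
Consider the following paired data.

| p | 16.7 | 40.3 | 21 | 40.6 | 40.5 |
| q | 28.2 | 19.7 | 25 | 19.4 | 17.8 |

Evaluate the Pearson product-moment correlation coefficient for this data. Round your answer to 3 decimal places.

n = 5, Σp = 159.1, Σq = 110.1, Σp² = 5632.59, Σq² = 2501.53, Σpq = 3298.39
nΣpq − ΣpΣq = 16491.95 − 17516.91 = -1024.96
nΣp² − (Σp)² = 28162.95 − 25312.81 = 2850.14; nΣq² − (Σq)² = 12507.65 − 12122.01 = 385.64
r = -1024.96 / √(2850.14 × 385.64) = -1024.96 / 1048.3931 ≈ -0.978

-0.978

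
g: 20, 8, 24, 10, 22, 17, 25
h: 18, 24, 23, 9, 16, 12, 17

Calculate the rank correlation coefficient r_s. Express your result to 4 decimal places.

Rank g: 4, 1, 6, 2, 5, 3, 7
Rank h: 5, 7, 6, 1, 3, 2, 4
d = rank(g) − rank(h): -1, -6, 0, 1, 2, 1, 3; Σd² = 52
ρ = 1 − 6Σd² / [n(n²−1)] = 1 − 6×52 / (7×48) = 1 − 312/336 ≈ 0.0714

0.0714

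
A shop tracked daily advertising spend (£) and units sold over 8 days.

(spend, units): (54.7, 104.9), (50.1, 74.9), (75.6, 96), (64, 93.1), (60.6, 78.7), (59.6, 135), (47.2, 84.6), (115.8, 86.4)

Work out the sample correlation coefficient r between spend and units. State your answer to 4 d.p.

n = 8, Σx = 527.6, Σy = 753.6, Σx² = 38175.46, Σy² = 73538.44, Σxy = 49519.98
nΣxy − ΣxΣy = 396159.84 − 397599.36 = -1439.52
nΣx² − (Σx)² = 305403.68 − 278361.76 = 27041.92; nΣy² − (Σy)² = 588307.52 − 567912.96 = 20394.56
r = -1439.52 / √(27041.92 × 20394.56) = -1439.52 / 23484.2087 ≈ -0.0613

-0.0613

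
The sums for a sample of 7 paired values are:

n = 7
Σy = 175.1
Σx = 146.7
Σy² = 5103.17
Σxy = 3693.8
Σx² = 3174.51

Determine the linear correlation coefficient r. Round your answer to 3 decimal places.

0.090

r = (nΣxy − ΣxΣy) / √[(nΣx² − (Σx)²)(nΣy² − (Σy)²)]
Numerator: 7×3693.8 − 146.7×175.1 = 169.43
Denominator: √[(22221.57 − 21520.89)(35722.19 − 30660.01)] = √[700.68 × 5062.18] = 1883.3397
r = 169.43 / 1883.3397 ≈ 0.090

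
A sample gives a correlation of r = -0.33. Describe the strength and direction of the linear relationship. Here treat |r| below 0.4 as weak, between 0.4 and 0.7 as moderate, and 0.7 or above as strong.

r = -0.33 < 0 so the relationship is negative.
|r| = 0.33, which falls in the weak range.

weak negative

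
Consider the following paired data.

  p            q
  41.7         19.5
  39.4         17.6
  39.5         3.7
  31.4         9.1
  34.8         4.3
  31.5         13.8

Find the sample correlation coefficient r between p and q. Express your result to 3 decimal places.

0.328

n = 6, Σp = 218.3, Σq = 68, Σp² = 8040.75, Σq² = 995.44, Σpq = 2522.82
nΣpq − ΣpΣq = 15136.92 − 14844.4 = 292.52
nΣp² − (Σp)² = 48244.5 − 47654.89 = 589.61; nΣq² − (Σq)² = 5972.64 − 4624 = 1348.64
r = 292.52 / √(589.61 × 1348.64) = 292.52 / 891.7240 ≈ 0.328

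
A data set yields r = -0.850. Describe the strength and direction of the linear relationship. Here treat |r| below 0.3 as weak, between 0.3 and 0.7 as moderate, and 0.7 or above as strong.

r = -0.850 < 0 so the relationship is negative.
|r| = 0.850, which falls in the strong range.

strong negative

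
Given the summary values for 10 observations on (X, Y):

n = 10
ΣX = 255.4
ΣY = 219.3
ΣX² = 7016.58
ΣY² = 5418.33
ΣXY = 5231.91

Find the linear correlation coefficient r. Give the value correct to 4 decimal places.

-0.6730

r = (nΣXY − ΣXΣY) / √[(nΣX² − (ΣX)²)(nΣY² − (ΣY)²)]
Numerator: 10×5231.91 − 255.4×219.3 = -3690.12
Denominator: √[(70165.8 − 65229.16)(54183.3 − 48092.49)] = √[4936.64 × 6090.81] = 5483.4420
r = -3690.12 / 5483.4420 ≈ -0.6730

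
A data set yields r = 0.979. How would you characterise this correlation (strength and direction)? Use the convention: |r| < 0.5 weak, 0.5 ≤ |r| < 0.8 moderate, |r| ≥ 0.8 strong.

r = 0.979 > 0 so the relationship is positive.
|r| = 0.979, which falls in the strong range.

strong positive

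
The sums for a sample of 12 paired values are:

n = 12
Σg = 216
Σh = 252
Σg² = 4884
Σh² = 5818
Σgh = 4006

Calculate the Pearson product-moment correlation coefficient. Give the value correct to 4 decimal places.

r = (nΣgh − ΣgΣh) / √[(nΣg² − (Σg)²)(nΣh² − (Σh)²)]
Numerator: 12×4006 − 216×252 = -6360
Denominator: √[(58608 − 46656)(69816 − 63504)] = √[11952 × 6312] = 8685.6792
r = -6360 / 8685.6792 ≈ -0.7322

-0.7322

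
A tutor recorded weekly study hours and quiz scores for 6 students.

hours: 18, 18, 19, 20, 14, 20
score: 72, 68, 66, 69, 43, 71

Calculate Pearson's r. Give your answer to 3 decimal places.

n = 6, Σx = 109, Σy = 389, Σx² = 2005, Σy² = 25815, Σxy = 7176
nΣxy − ΣxΣy = 43056 − 42401 = 655
nΣx² − (Σx)² = 12030 − 11881 = 149; nΣy² − (Σy)² = 154890 − 151321 = 3569
r = 655 / √(149 × 3569) = 655 / 729.2332 ≈ 0.898

0.898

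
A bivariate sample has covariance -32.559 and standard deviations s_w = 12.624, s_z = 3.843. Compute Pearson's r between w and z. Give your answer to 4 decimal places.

r = Cov(w,z) / (s_w · s_z) = -32.559 / (12.624 × 3.843)
  = -32.559 / 48.5140 ≈ -0.6711

-0.6711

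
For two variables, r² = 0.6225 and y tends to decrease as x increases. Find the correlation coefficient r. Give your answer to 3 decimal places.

-0.789

|r| = √0.6225 = 0.789
The association is negative, so r = −0.789.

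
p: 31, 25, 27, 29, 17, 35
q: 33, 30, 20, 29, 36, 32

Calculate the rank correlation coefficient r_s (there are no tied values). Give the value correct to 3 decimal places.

-0.086

Rank p: 5, 2, 3, 4, 1, 6
Rank q: 5, 3, 1, 2, 6, 4
d = rank(p) − rank(q): 0, -1, 2, 2, -5, 2; Σd² = 38
ρ = 1 − 6Σd² / [n(n²−1)] = 1 − 6×38 / (6×35) = 1 − 228/210 ≈ -0.086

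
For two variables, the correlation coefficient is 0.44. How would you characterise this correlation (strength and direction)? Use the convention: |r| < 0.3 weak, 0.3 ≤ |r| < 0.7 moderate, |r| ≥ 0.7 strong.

moderate positive

r = 0.44 > 0 so the relationship is positive.
|r| = 0.44, which falls in the moderate range.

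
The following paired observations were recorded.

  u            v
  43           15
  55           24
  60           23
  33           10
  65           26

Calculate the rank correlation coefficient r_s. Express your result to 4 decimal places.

Rank u: 2, 3, 4, 1, 5
Rank v: 2, 4, 3, 1, 5
d = rank(u) − rank(v): 0, -1, 1, 0, 0; Σd² = 2
ρ = 1 − 6Σd² / [n(n²−1)] = 1 − 6×2 / (5×24) = 1 − 12/120 ≈ 0.9000

0.9000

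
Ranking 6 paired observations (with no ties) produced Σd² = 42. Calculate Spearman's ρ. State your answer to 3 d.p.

ρ = 1 − 6Σd² / [n(n²−1)] = 1 − 6×42 / (6×35)
  = 1 − 252/210 = 1 − 1.2000 ≈ -0.200

-0.200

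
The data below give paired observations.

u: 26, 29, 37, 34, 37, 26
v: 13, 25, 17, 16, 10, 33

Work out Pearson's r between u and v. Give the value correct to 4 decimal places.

n = 6, Σu = 189, Σv = 114, Σu² = 6087, Σv² = 2528, Σuv = 3464
nΣuv − ΣuΣv = 20784 − 21546 = -762
nΣu² − (Σu)² = 36522 − 35721 = 801; nΣv² − (Σv)² = 15168 − 12996 = 2172
r = -762 / √(801 × 2172) = -762 / 1319.0042 ≈ -0.5777

-0.5777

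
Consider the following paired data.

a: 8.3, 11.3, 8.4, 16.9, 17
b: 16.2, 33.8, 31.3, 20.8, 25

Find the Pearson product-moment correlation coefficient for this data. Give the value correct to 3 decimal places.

-0.140

n = 5, Σa = 61.9, Σb = 127.1, Σa² = 841.75, Σb² = 3442.21, Σab = 1555.84
nΣab − ΣaΣb = 7779.2 − 7867.49 = -88.29
nΣa² − (Σa)² = 4208.75 − 3831.61 = 377.14; nΣb² − (Σb)² = 17211.05 − 16154.41 = 1056.64
r = -88.29 / √(377.14 × 1056.64) = -88.29 / 631.2695 ≈ -0.140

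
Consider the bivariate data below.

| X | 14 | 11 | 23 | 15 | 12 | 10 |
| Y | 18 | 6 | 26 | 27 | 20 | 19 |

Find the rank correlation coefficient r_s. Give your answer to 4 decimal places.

0.6571

Rank X: 4, 2, 6, 5, 3, 1
Rank Y: 2, 1, 5, 6, 4, 3
d = rank(X) − rank(Y): 2, 1, 1, -1, -1, -2; Σd² = 12
ρ = 1 − 6Σd² / [n(n²−1)] = 1 − 6×12 / (6×35) = 1 − 72/210 ≈ 0.6571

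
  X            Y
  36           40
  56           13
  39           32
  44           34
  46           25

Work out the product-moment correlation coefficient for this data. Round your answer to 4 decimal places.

-0.9525

n = 5, ΣX = 221, ΣY = 144, ΣX² = 10005, ΣY² = 4574, ΣXY = 6062
nΣXY − ΣXΣY = 30310 − 31824 = -1514
nΣX² − (ΣX)² = 50025 − 48841 = 1184; nΣY² − (ΣY)² = 22870 − 20736 = 2134
r = -1514 / √(1184 × 2134) = -1514 / 1589.5458 ≈ -0.9525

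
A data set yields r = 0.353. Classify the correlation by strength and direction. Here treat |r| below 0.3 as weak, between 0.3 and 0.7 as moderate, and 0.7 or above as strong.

r = 0.353 > 0 so the relationship is positive.
|r| = 0.353, which falls in the moderate range.

moderate positive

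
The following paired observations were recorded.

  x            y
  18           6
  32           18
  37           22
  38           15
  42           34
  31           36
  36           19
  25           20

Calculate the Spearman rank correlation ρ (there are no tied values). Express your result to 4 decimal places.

0.2619

Rank x: 1, 4, 6, 7, 8, 3, 5, 2
Rank y: 1, 3, 6, 2, 7, 8, 4, 5
d = rank(x) − rank(y): 0, 1, 0, 5, 1, -5, 1, -3; Σd² = 62
ρ = 1 − 6Σd² / [n(n²−1)] = 1 − 6×62 / (8×63) = 1 − 372/504 ≈ 0.2619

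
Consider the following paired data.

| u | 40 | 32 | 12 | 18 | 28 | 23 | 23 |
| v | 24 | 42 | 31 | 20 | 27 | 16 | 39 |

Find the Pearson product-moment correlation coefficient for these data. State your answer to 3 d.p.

0.101

n = 7, Σu = 176, Σv = 199, Σu² = 4934, Σv² = 6207, Σuv = 5057
nΣuv − ΣuΣv = 35399 − 35024 = 375
nΣu² − (Σu)² = 34538 − 30976 = 3562; nΣv² − (Σv)² = 43449 − 39601 = 3848
r = 375 / √(3562 × 3848) = 375 / 3702.2393 ≈ 0.101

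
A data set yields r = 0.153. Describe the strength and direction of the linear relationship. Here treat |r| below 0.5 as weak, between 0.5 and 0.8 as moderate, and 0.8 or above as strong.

r = 0.153 > 0 so the relationship is positive.
|r| = 0.153, which falls in the weak range.

weak positive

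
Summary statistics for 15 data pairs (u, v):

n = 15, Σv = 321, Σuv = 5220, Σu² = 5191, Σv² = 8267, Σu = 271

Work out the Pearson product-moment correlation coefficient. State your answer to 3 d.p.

r = (nΣuv − ΣuΣv) / √[(nΣu² − (Σu)²)(nΣv² − (Σv)²)]
Numerator: 15×5220 − 271×321 = -8691
Denominator: √[(77865 − 73441)(124005 − 103041)] = √[4424 × 20964] = 9630.4068
r = -8691 / 9630.4068 ≈ -0.902

-0.902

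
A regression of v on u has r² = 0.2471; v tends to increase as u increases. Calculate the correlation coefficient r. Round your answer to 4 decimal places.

|r| = √0.2471 = 0.4971
The association is positive, so r = 0.4971.

0.4971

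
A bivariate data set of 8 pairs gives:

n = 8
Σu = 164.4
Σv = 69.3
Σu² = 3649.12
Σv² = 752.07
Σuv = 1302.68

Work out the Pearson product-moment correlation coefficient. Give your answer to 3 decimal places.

r = (nΣuv − ΣuΣv) / √[(nΣu² − (Σu)²)(nΣv² − (Σv)²)]
Numerator: 8×1302.68 − 164.4×69.3 = -971.48
Denominator: √[(29192.96 − 27027.36)(6016.56 − 4802.49)] = √[2165.6 × 1214.07] = 1621.4777
r = -971.48 / 1621.4777 ≈ -0.599

-0.599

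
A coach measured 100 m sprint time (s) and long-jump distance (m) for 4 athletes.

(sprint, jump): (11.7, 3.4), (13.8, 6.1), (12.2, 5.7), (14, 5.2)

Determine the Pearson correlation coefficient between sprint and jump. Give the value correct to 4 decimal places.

n = 4, Σx = 51.7, Σy = 20.4, Σx² = 672.17, Σy² = 108.3, Σxy = 266.3
nΣxy − ΣxΣy = 1065.2 − 1054.68 = 10.52
nΣx² − (Σx)² = 2688.68 − 2672.89 = 15.79; nΣy² − (Σy)² = 433.2 − 416.16 = 17.04
r = 10.52 / √(15.79 × 17.04) = 10.52 / 16.4031 ≈ 0.6413

0.6413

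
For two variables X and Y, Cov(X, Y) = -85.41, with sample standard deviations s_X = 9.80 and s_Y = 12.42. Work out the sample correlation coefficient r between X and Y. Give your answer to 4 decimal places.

r = Cov(X,Y) / (s_X · s_Y) = -85.41 / (9.80 × 12.42)
  = -85.41 / 121.7160 ≈ -0.7017

-0.7017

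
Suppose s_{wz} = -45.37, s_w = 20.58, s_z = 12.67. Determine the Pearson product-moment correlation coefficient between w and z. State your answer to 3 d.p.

r = Cov(w,z) / (s_w · s_z) = -45.37 / (20.58 × 12.67)
  = -45.37 / 260.7486 ≈ -0.174

-0.174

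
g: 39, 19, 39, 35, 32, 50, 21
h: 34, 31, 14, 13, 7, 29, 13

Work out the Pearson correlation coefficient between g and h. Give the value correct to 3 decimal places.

n = 7, Σg = 235, Σh = 141, Σg² = 8593, Σh² = 3541, Σgh = 4863
nΣgh − ΣgΣh = 34041 − 33135 = 906
nΣg² − (Σg)² = 60151 − 55225 = 4926; nΣh² − (Σh)² = 24787 − 19881 = 4906
r = 906 / √(4926 × 4906) = 906 / 4915.9898 ≈ 0.184

0.184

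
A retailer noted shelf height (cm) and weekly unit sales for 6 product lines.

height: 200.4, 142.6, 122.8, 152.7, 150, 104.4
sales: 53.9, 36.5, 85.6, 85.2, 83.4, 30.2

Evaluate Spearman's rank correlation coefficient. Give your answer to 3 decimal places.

0.257

Rank height: 6, 3, 2, 5, 4, 1
Rank sales: 3, 2, 6, 5, 4, 1
d = rank(height) − rank(sales): 3, 1, -4, 0, 0, 0; Σd² = 26
ρ = 1 − 6Σd² / [n(n²−1)] = 1 − 6×26 / (6×35) = 1 − 156/210 ≈ 0.257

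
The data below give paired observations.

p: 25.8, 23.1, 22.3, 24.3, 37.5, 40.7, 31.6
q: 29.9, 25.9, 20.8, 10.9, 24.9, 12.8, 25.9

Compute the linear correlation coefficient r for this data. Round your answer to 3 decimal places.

n = 7, Σp = 205.3, Σq = 151.1, Σp² = 6348.33, Σq² = 3570.93, Σpq = 4371.57
nΣpq − ΣpΣq = 30600.99 − 31020.83 = -419.84
nΣp² − (Σp)² = 44438.31 − 42148.09 = 2290.22; nΣq² − (Σq)² = 24996.51 − 22831.21 = 2165.3
r = -419.84 / √(2290.22 × 2165.3) = -419.84 / 2226.8842 ≈ -0.189

-0.189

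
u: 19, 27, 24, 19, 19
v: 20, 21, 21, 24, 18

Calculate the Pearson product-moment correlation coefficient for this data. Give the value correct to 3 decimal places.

0.081

n = 5, Σu = 108, Σv = 104, Σu² = 2388, Σv² = 2182, Σuv = 2249
nΣuv − ΣuΣv = 11245 − 11232 = 13
nΣu² − (Σu)² = 11940 − 11664 = 276; nΣv² − (Σv)² = 10910 − 10816 = 94
r = 13 / √(276 × 94) = 13 / 161.0714 ≈ 0.081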